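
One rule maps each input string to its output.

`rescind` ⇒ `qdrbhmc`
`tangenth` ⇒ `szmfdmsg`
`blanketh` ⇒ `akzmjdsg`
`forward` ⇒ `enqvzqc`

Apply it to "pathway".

The rule is to shift every letter 1 place backward in the alphabet (wrapping around).
On "pathway" that produces "ozsgvzx".

ozsgvzx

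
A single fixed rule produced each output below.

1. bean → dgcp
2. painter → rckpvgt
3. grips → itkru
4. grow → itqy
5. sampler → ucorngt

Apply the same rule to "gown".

Looking at the pairs, the operation is to shift every letter 2 places forward in the alphabet (wrapping around).
For "gown" the result is "iqyp".

iqyp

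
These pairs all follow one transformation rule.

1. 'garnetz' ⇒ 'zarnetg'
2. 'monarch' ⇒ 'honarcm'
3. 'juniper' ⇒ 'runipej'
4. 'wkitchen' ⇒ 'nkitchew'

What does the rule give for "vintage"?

Each output is the input with this applied: swap the first and last characters.
On "vintage" that produces "eintagv".

eintagv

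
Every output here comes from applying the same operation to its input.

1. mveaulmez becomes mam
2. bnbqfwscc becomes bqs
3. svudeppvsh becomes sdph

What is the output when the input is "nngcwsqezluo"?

ncql

Rule — keep one character in every 3, starting at position 1 (positions 1st, 4th, 7th, ...).
Doing the same to "nngcwsqezluo": "ncql".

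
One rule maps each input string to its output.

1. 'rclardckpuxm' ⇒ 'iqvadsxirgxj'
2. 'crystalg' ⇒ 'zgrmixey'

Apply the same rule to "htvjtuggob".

ammuhnzbpz

Each output is the input with this applied: shift every letter 6 places forward in the alphabet (wrapping around), then swap the front and back halves of the string.
"htvjtuggob" → "nzbpzammuh" → "ammuhnzbpz".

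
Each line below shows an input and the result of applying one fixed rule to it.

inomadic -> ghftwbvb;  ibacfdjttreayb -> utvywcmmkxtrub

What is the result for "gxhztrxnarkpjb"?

qasmkqgtkdicuz

Each output is the input with this applied: move the first character to the end, then shift every letter 7 places backward in the alphabet (wrapping around).
For "gxhztrxnarkpjb", step one produces "xhztrxnarkpjbg"; step two turns that into "qasmkqgtkdicuz".
(Check on "inomadic": → "nomadici" → "ghftwbvb" ✓)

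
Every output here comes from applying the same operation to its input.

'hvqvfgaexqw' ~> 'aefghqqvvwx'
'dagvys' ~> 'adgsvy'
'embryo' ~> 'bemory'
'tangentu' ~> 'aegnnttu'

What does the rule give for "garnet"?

The rule is to sort the characters into alphabetical order.
"garnet" → "aegnrt".

aegnrt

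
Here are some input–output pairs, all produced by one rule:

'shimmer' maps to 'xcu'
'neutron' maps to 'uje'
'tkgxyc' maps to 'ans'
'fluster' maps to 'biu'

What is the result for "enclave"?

The pattern: shift every letter 10 places backward in the alphabet (wrapping around), then keep every other character starting from the second (positions 2nd, 4th, 6th, ...).
"enclave" → "udsbqlu" → "dbl".
(Check on "fluster": → "vbkijuh" → "biu" ✓)

dbl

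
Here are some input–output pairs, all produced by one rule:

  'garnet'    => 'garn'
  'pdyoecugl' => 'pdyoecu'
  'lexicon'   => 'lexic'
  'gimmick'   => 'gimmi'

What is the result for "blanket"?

blank

Each output is the input with this applied: delete the last 2 characters.
Applying that to "blanket" gives "blank".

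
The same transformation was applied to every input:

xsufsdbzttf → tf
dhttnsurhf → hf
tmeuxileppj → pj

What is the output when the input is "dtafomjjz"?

jz

Looking at the pairs, the operation is to keep only the last 2 characters.
On "dtafomjjz" that produces "jz".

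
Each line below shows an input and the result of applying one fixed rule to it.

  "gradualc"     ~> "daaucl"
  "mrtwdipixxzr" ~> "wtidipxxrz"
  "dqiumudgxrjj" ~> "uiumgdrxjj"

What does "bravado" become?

vadao

The rule is to swap each adjacent pair of characters (1↔2, 3↔4, ...), then delete the first 2 characters.
Applying both steps to "bravado": "rbvadao", then "vadao".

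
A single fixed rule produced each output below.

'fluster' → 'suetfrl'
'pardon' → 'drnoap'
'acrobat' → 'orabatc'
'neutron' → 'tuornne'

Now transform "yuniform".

inofmruy

What's happening: move the first 2 characters to the end (rotate left by 2), then swap each adjacent pair of characters (1↔2, 3↔4, ...).
Doing the same to "yuniform": "inofmruy".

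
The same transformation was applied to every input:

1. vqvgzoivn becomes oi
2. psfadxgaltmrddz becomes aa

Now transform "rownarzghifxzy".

The transformation: keep only the vowels.
On "rownarzghifxzy" that produces "oai".

oai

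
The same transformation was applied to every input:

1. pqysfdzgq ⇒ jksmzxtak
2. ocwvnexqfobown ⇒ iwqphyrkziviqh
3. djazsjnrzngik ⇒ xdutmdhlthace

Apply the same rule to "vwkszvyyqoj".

Each output is the input with this applied: shift every letter 6 places backward in the alphabet (wrapping around).
"vwkszvyyqoj" → "pqemtpsskid".

pqemtpsskid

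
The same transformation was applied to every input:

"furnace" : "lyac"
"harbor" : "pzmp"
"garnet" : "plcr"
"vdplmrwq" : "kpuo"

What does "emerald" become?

The pattern: shift every letter 2 places backward in the alphabet (wrapping around), then keep only the last 4 characters.
On "emerald": the first step gives "ckcpyjb", and the second then gives "pyjb".

pyjb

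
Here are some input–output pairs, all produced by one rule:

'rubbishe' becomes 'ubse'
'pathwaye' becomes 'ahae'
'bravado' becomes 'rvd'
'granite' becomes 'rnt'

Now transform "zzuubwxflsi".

zuwfs

Looking at the pairs, the operation is to keep every other character starting from the second (positions 2nd, 4th, 6th, ...).
Applying that to "zzuubwxflsi" gives "zuwfs".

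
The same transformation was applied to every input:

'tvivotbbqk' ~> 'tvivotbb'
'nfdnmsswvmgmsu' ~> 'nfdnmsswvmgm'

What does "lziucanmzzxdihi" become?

lziucanmzzxdi

Each output is the input with this applied: delete the last 2 characters.
Doing the same to "lziucanmzzxdihi": "lziucanmzzxdi".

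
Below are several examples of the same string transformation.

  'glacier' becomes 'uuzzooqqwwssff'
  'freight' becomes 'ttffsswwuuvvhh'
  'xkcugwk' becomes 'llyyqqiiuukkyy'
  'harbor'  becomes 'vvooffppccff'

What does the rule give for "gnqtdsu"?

What's happening: shift every letter 12 places backward in the alphabet (wrapping around), then double every character.
Applying both steps to "gnqtdsu": "ubehrgi", then "uubbeehhrrggii".

uubbeehhrrggii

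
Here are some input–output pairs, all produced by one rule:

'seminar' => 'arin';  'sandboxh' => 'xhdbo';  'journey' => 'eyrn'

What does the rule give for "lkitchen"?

entch

Each output is the input with this applied: delete the first 3 characters, then move the last 2 characters to the front (rotate right by 2).
Starting from "lkitchen": after the first operation, "tchen"; after the second, "entch".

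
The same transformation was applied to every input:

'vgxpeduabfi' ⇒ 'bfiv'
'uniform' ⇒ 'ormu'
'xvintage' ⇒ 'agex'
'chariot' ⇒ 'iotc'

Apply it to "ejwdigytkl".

Each output is the input with this applied: move the last 3 characters to the front (rotate right by 3), then keep only the first 4 characters.
Doing the same to "ejwdigytkl": "tkle".

tkle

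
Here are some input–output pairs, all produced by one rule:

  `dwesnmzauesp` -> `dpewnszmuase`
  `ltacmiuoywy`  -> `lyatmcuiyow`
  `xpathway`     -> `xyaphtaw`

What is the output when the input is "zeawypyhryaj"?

Looking at the pairs, the operation is to move the last character to the front, then swap each adjacent pair of characters (1↔2, 3↔4, ...).
Working it through for "zeawypyhryaj": intermediate "jzeawypyhrya", final "zjaeywyprhay".
(Check on "ltacmiuoywy": → "yltacmiuoyw" → "lyatmcuiyow" ✓)

zjaeywyprhay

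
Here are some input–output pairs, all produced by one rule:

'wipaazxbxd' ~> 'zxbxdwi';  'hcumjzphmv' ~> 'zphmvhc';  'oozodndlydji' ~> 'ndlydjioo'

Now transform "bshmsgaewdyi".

gaewdyibs

The transformation: move the first 2 characters to the end (rotate left by 2), then delete the first 3 characters.
Doing the same to "bshmsgaewdyi": "gaewdyibs".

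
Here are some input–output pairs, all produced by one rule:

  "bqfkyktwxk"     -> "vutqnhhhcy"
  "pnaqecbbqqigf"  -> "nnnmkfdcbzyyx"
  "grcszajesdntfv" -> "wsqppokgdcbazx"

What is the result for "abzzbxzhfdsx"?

What's happening: sort the characters into reverse alphabetical order, then shift every letter 3 places backward in the alphabet (wrapping around).
"abzzbxzhfdsx" → "wwwuupecayyx".

wwwuupecayyx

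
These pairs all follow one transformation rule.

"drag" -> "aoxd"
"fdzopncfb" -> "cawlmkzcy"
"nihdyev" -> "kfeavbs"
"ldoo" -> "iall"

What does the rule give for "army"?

xojv

Each output is the input with this applied: shift every letter 3 places backward in the alphabet (wrapping around).
Doing the same to "army": "xojv".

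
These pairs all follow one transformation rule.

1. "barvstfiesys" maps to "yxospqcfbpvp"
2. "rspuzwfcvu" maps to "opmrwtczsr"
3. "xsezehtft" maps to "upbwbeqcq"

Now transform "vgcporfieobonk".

sdzmlocfblylkh

Looking at the pairs, the operation is to shift every letter 3 places backward in the alphabet (wrapping around).
Doing the same to "vgcporfieobonk": "sdzmlocfblylkh".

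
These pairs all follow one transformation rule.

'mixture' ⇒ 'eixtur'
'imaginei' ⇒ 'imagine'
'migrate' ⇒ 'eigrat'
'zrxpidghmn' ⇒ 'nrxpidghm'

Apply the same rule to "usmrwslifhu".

usmrwslifh

Looking at the pairs, the operation is to delete the first character, then move the last character to the front.
For "usmrwslifhu", step one produces "smrwslifhu"; step two turns that into "usmrwslifh".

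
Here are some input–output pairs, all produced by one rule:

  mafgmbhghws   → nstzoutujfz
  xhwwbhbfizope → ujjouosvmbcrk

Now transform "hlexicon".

In each case the input is transformed by: move the first character to the end, then shift every letter 13 places forward in the alphabet (wrapping around) — i.e. ROT13.
For "hlexicon", step one produces "lexiconh"; step two turns that into "yrkvpbau".

yrkvpbau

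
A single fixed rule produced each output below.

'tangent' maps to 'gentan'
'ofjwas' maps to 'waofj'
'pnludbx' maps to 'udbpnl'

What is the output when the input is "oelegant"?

eganoel

The pattern: delete the last character, then move the first 3 characters to the end (rotate left by 3).
So "oelegant" becomes "eganoel".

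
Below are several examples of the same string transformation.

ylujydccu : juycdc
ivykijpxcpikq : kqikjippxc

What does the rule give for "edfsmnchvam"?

smmanvch

The transformation: delete the first 3 characters, then take characters alternately from the front and the back (1st, last, 2nd, 2nd-last, ...).
"edfsmnchvam" → "smnchvam" → "smmanvch".
(Check on "ivykijpxcpikq": → "kijpxcpikq" → "kqikjippxc" ✓)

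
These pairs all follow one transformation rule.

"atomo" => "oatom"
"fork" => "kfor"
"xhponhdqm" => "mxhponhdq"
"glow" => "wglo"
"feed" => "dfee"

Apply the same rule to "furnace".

efurnac

The transformation: move the last character to the front.
Applying that to "furnace" gives "efurnac".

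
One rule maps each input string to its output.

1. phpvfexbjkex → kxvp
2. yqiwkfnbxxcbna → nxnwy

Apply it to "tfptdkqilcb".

Looking at the pairs, the operation is to keep one character in every 3, starting at position 1 (positions 1st, 4th, 7th, ...), then reverse the string.
Applying both steps to "tfptdkqilcb": "ttqc", then "cqtt".

cqtt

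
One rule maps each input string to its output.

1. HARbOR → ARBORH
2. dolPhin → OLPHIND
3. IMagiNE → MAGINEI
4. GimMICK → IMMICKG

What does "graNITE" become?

RANITEG

The transformation: move the first character to the end, then convert every letter to uppercase.
Applying both steps to "graNITE": "raNITEg", then "RANITEG".
(Check on "GimMICK": → "imMICKG" → "IMMICKG" ✓)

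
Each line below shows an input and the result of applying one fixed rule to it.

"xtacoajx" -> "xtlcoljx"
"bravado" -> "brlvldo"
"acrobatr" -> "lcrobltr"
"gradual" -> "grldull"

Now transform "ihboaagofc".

Looking at the pairs, the operation is to replace every "a" with "l".
Doing the same to "ihboaagofc": "ihbollgofc".

ihbollgofc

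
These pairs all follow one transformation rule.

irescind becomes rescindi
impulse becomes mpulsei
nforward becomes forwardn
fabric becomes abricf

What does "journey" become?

Looking at the pairs, the operation is to move the first character to the end.
Applying that to "journey" gives "ourneyj".

ourneyj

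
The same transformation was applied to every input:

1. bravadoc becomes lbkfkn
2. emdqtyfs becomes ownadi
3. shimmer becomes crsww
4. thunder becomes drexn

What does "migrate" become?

The pattern: delete the last 2 characters, then shift every letter 10 places forward in the alphabet (wrapping around).
For "migrate", step one produces "migra"; step two turns that into "wsqbk".
(Check on "emdqtyfs": → "emdqty" → "ownadi" ✓)

wsqbk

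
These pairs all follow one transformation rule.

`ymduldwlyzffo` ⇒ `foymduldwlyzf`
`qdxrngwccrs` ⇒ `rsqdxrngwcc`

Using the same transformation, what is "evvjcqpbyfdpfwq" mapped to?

Rule — move the last 2 characters to the front (rotate right by 2).
Applying that to "evvjcqpbyfdpfwq" gives "wqevvjcqpbyfdpf".

wqevvjcqpbyfdpf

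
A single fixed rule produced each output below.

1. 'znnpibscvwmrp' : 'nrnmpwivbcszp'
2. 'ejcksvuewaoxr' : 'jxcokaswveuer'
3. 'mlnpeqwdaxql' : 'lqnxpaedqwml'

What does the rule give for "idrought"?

The rule is to take characters alternately from the front and the back (1st, last, 2nd, 2nd-last, ...), then move the first 2 characters to the end (rotate left by 2).
Doing the same to "idrought": "dhrgouit".

dhrgouit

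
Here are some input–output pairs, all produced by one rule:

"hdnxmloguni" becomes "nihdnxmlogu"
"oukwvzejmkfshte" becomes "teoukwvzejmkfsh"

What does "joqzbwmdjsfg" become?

fgjoqzbwmdjs

Rule — move the last 2 characters to the front (rotate right by 2).
Applying that to "joqzbwmdjsfg" gives "fgjoqzbwmdjs".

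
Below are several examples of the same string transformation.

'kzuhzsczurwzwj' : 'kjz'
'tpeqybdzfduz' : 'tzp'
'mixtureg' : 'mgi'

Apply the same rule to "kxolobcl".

klx

Looking at the pairs, the operation is to take characters alternately from the front and the back (1st, last, 2nd, 2nd-last, ...), then keep only the first 3 characters.
"kxolobcl" → "klxcoblo" → "klx".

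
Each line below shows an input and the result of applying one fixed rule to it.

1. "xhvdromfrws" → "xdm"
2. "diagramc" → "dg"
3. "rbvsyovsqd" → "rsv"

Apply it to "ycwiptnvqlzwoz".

Each output is the input with this applied: move the last 2 characters to the front (rotate right by 2), then keep one character in every 3, starting at position 3 (positions 3rd, 6th, 9th, ...).
Starting from "ycwiptnvqlzwoz": after the first operation, "ozycwiptnvqlzw"; after the second, "yinl".

yinl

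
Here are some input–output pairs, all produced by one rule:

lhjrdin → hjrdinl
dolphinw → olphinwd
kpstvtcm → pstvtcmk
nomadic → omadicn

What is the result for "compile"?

ompilec

Each output is the input with this applied: move the first character to the end.
On "compile" that produces "ompilec".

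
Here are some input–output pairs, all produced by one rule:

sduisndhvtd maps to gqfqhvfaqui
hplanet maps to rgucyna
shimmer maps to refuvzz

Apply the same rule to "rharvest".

fgeuneir

The pattern: move the last 2 characters to the front (rotate right by 2), then shift every letter 13 places forward in the alphabet (wrapping around) — i.e. ROT13.
For "rharvest", step one produces "strharve"; step two turns that into "fgeuneir".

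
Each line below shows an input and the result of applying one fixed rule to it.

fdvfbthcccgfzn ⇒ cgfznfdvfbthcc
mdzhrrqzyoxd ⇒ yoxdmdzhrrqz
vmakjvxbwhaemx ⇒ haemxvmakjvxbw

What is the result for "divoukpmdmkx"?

The rule is to move the first 2 characters to the end (rotate left by 2), then swap the front and back halves of the string.
Working it through for "divoukpmdmkx": intermediate "voukpmdmkxdi", final "dmkxdivoukpm".

dmkxdivoukpm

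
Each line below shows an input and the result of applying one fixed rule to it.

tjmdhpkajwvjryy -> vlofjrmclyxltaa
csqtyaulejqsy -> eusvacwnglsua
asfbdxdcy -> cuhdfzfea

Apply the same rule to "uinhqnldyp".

wkpjspnfar

In each case the input is transformed by: shift every letter 2 places forward in the alphabet (wrapping around).
Applying that to "uinhqnldyp" gives "wkpjspnfar".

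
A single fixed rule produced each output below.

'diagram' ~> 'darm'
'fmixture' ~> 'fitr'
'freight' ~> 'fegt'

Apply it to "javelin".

jvln

The pattern: keep every other character starting from the first (positions 1st, 3rd, 5th, ...).
"javelin" → "jvln".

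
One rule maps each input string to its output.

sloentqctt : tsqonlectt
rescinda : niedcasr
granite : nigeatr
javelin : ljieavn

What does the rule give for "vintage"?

nigeavt

The transformation: sort the characters into reverse alphabetical order, then move the first 2 characters to the end (rotate left by 2).
Working it through for "vintage": intermediate "vtnigea", final "nigeavt".
(Check on "sloentqctt": → "tttsqonlec" → "tsqonlectt" ✓)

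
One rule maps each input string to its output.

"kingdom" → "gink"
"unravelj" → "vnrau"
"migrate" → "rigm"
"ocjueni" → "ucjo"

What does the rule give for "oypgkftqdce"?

qypgkfto

Looking at the pairs, the operation is to delete the last 3 characters, then swap the first and last characters.
On "oypgkftqdce": the first step gives "oypgkftq", and the second then gives "qypgkfto".
(Check on "unravelj": → "unrav" → "vnrau" ✓)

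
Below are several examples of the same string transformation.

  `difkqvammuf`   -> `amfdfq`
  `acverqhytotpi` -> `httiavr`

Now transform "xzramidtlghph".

dlhhxrm

In each case the input is transformed by: keep every other character starting from the first (positions 1st, 3rd, 5th, ...), then move the first 3 characters to the end (rotate left by 3).
Applying both steps to "xzramidtlghph": "xrmdlhh", then "dlhhxrm".
(Check on "difkqvammuf": → "dfqamf" → "amfdfq" ✓)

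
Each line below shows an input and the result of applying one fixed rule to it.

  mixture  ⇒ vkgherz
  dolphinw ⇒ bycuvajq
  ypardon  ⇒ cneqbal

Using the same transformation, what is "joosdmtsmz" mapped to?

bbfqzgfzmw

The pattern: shift every letter 13 places forward in the alphabet (wrapping around) — i.e. ROT13, then move the first character to the end.
For "joosdmtsmz" the result is "bbfqzgfzmw".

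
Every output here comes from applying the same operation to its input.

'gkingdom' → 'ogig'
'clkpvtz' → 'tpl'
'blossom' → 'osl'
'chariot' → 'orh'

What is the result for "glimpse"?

sml

Looking at the pairs, the operation is to reverse the string, then keep every other character starting from the second (positions 2nd, 4th, 6th, ...).
Applying both steps to "glimpse": "espmilg", then "sml".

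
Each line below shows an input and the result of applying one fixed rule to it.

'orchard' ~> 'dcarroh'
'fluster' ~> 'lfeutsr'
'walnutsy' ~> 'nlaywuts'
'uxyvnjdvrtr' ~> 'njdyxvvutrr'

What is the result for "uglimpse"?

igeuspml

In each case the input is transformed by: sort the characters into reverse alphabetical order, then move the last 3 characters to the front (rotate right by 3).
On "uglimpse": the first step gives "uspmlige", and the second then gives "igeuspml".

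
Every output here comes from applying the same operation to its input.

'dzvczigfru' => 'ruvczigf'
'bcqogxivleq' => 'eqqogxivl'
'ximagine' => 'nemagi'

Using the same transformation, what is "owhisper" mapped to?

In each case the input is transformed by: delete the first 2 characters, then move the last 2 characters to the front (rotate right by 2).
For "owhisper", step one produces "hisper"; step two turns that into "erhisp".

erhisp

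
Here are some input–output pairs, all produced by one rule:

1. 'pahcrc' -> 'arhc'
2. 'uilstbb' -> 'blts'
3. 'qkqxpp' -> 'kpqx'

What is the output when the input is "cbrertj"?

In each case the input is transformed by: take characters alternately from the front and the back (1st, last, 2nd, 2nd-last, ...), then keep only the last 4 characters.
Starting from "cbrertj": after the first operation, "cjbtrre"; after the second, "trre".

trre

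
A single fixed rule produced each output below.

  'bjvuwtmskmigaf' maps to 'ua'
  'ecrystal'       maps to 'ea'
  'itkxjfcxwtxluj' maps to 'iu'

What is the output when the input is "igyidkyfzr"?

ii

The pattern: keep one character in every 3, starting at position 1 (positions 1st, 4th, 7th, ...), then keep only the vowels.
Applying both steps to "igyidkyfzr": "iiyr", then "ii".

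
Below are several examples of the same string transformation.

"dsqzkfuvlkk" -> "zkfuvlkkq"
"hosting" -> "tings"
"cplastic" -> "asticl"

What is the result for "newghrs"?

Each output is the input with this applied: delete the first 2 characters, then move the first character to the end.
Working it through for "newghrs": intermediate "wghrs", final "ghrsw".

ghrsw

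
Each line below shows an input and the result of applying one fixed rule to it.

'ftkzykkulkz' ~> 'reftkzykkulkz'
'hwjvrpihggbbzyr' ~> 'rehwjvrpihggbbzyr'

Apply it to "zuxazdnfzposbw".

Rule — prepend "re".
So "zuxazdnfzposbw" becomes "rezuxazdnfzposbw".

rezuxazdnfzposbw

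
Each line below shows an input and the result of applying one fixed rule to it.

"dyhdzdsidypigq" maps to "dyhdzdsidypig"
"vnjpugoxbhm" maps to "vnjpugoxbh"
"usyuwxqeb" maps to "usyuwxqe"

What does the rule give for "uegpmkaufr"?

What's happening: delete the last character.
Doing the same to "uegpmkaufr": "uegpmkauf".

uegpmkauf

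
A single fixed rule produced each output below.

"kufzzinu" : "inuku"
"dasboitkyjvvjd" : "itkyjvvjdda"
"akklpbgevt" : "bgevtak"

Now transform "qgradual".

ualqg

The transformation: move the first 2 characters to the end (rotate left by 2), then delete the first 3 characters.
"qgradual" → "radualqg" → "ualqg".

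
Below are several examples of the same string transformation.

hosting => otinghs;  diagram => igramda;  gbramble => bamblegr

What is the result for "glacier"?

What's happening: move the first 2 characters to the end (rotate left by 2), then swap the first and last characters.
For "glacier" the result is "lcierga".

lcierga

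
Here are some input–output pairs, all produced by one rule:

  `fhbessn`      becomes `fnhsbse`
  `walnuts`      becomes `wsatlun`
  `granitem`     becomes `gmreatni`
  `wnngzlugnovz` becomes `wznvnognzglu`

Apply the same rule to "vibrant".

vtinbar

Rule — take characters alternately from the front and the back (1st, last, 2nd, 2nd-last, ...).
For "vibrant" the result is "vtinbar".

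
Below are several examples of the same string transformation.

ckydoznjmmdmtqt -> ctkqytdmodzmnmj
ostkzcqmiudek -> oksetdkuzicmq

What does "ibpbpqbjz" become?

izbjpbbqp

Rule — take characters alternately from the front and the back (1st, last, 2nd, 2nd-last, ...).
On "ibpbpqbjz" that produces "izbjpbbqp".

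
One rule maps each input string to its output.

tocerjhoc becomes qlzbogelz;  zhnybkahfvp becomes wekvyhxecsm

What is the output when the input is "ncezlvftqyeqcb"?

kzbwiscqnvbnzy

In each case the input is transformed by: shift every letter 3 places backward in the alphabet (wrapping around).
For "ncezlvftqyeqcb" the result is "kzbwiscqnvbnzy".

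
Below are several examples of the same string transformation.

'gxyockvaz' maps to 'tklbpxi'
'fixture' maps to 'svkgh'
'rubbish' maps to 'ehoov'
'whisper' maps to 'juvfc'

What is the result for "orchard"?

bepun

The transformation: shift every letter 13 places forward in the alphabet (wrapping around) — i.e. ROT13, then delete the last 2 characters.
"orchard" → "bepuneq" → "bepun".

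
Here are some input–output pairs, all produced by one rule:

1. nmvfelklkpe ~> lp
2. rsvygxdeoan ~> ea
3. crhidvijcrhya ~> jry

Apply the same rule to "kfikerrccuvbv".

cub

What's happening: keep every other character starting from the second (positions 2nd, 4th, 6th, ...), then delete the first 3 characters.
On "kfikerrccuvbv": the first step gives "fkrcub", and the second then gives "cub".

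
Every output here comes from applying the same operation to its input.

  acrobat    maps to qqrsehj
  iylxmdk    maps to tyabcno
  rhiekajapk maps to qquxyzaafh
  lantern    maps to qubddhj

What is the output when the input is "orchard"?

qstxehh

The pattern: sort the characters into alphabetical order, then shift every letter 10 places backward in the alphabet (wrapping around).
For "orchard", step one produces "acdhorr"; step two turns that into "qstxehh".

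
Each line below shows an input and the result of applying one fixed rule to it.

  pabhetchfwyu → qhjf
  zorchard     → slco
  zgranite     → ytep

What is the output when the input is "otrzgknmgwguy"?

hrfj

What's happening: shift every letter 11 places forward in the alphabet (wrapping around), then keep only the last 4 characters.
Applying both steps to "otrzgknmgwguy": "zeckrvyxrhrfj", then "hrfj".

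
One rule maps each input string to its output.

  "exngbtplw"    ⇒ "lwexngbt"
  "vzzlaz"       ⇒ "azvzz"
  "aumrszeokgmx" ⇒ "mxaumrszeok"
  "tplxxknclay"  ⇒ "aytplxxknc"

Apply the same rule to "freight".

Each output is the input with this applied: move the last 3 characters to the front (rotate right by 3), then delete the first character.
Applying both steps to "freight": "ghtfrei", then "htfrei".

htfrei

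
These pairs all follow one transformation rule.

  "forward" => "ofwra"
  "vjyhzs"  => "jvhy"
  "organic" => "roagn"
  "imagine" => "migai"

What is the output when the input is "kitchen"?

Looking at the pairs, the operation is to delete the last 2 characters, then swap each adjacent pair of characters (1↔2, 3↔4, ...).
Applying both steps to "kitchen": "kitch", then "ikcth".
(Check on "imagine": → "imagi" → "migai" ✓)

ikcth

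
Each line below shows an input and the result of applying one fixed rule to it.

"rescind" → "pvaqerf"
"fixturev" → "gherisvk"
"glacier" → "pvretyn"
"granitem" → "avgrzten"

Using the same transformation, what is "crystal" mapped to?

The pattern: shift every letter 13 places forward in the alphabet (wrapping around) — i.e. ROT13, then move the first 3 characters to the end (rotate left by 3).
For "crystal", step one produces "pelfgny"; step two turns that into "fgnypel".
(Check on "granitem": → "tenavgrz" → "avgrzten" ✓)

fgnypel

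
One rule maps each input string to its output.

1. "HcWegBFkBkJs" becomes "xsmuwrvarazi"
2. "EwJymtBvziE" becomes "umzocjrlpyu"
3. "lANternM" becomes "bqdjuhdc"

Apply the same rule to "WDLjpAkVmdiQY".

Each output is the input with this applied: shift every letter 10 places backward in the alphabet (wrapping around), then convert every letter to lowercase.
"WDLjpAkVmdiQY" → "MTBzfQaLctyGO" → "mtbzfqalctygo".

mtbzfqalctygo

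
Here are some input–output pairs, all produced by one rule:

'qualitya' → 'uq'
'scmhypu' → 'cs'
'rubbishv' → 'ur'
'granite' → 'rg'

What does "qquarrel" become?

qq

The rule is to reverse the string, then keep only the last 2 characters.
Starting from "qquarrel": after the first operation, "lerrauqq"; after the second, "qq".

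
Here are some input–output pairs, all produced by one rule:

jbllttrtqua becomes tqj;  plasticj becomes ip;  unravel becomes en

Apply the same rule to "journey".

eo

Looking at the pairs, the operation is to move the first 3 characters to the end (rotate left by 3), then keep one character in every 3, starting at position 3 (positions 3rd, 6th, 9th, ...).
For "journey", step one produces "rneyjou"; step two turns that into "eo".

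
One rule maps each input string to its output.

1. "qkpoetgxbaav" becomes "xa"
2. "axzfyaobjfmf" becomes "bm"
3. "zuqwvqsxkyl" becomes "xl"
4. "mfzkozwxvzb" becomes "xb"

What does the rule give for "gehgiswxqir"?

xr

Looking at the pairs, the operation is to keep one character in every 3, starting at position 2 (positions 2nd, 5th, 8th, ...), then delete the first 2 characters.
For "gehgiswxqir" the result is "xr".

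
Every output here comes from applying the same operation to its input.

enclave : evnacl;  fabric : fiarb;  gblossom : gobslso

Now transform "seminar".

In each case the input is transformed by: delete the last character, then take characters alternately from the front and the back (1st, last, 2nd, 2nd-last, ...).
Applying both steps to "seminar": "semina", then "saenmi".

saenmi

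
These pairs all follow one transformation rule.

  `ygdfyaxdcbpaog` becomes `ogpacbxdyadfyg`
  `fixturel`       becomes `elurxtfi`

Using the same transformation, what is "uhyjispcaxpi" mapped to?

piaxpcisyjuh

In each case the input is transformed by: reverse the string, then swap each adjacent pair of characters (1↔2, 3↔4, ...).
Applying that to "uhyjispcaxpi" gives "piaxpcisyjuh".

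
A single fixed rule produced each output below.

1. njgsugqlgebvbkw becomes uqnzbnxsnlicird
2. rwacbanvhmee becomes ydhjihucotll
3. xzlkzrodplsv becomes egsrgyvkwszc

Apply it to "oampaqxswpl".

The transformation: shift every letter 7 places forward in the alphabet (wrapping around).
"oampaqxswpl" → "vhtwhxezdws".

vhtwhxezdws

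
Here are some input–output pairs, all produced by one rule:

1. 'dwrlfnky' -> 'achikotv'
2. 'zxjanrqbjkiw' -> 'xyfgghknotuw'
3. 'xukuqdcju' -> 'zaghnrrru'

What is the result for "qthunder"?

abeknoqr

Rule — sort the characters into alphabetical order, then shift every letter 3 places backward in the alphabet (wrapping around).
On "qthunder": the first step gives "dehnqrtu", and the second then gives "abeknoqr".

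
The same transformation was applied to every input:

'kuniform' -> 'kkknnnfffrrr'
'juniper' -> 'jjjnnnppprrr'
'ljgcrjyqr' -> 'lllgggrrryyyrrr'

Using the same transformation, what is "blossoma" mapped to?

bbbooosssmmm

Rule — keep every other character starting from the first (positions 1st, 3rd, 5th, ...), then repeat every character 3 times.
Starting from "blossoma": after the first operation, "bosm"; after the second, "bbbooosssmmm".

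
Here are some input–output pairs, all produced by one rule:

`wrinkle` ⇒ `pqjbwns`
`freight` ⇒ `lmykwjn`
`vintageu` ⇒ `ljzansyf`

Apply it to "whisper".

ujwbmnx

What's happening: shift every letter 5 places forward in the alphabet (wrapping around), then move the last 3 characters to the front (rotate right by 3).
For "whisper", step one produces "bmnxujw"; step two turns that into "ujwbmnx".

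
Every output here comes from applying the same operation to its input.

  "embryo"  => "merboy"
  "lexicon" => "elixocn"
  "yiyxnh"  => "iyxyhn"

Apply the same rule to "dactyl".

The pattern: swap each adjacent pair of characters (1↔2, 3↔4, ...).
On "dactyl" that produces "adtcly".

adtcly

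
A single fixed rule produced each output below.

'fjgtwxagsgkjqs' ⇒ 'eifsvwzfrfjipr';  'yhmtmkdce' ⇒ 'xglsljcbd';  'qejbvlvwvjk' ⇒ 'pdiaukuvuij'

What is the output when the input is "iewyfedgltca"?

hdvxedcfksbz

The rule is to shift every letter 1 place backward in the alphabet (wrapping around).
"iewyfedgltca" → "hdvxedcfksbz".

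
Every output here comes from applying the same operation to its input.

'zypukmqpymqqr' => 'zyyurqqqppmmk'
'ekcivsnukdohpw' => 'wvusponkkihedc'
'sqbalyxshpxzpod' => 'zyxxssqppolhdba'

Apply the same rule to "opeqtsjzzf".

zztsqpojfe

The transformation: sort the characters into reverse alphabetical order.
So "opeqtsjzzf" becomes "zztsqpojfe".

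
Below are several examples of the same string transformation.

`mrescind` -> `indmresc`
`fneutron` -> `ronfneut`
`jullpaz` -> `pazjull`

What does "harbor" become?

The rule is to move the last 3 characters to the front (rotate right by 3).
So "harbor" becomes "borhar".

borhar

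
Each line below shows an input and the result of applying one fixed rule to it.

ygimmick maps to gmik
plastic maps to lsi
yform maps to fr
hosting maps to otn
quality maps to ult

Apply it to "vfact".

fc

The rule is to keep every other character starting from the second (positions 2nd, 4th, 6th, ...).
Doing the same to "vfact": "fc".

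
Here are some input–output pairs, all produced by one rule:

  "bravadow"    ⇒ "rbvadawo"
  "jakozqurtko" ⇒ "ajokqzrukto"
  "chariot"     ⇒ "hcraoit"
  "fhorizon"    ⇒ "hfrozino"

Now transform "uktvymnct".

Looking at the pairs, the operation is to swap each adjacent pair of characters (1↔2, 3↔4, ...).
On "uktvymnct" that produces "kuvtmycnt".

kuvtmycnt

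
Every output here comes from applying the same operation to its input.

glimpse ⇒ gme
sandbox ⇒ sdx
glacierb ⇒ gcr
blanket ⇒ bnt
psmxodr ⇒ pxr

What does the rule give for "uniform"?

What's happening: keep one character in every 3, starting at position 1 (positions 1st, 4th, 7th, ...).
Applying that to "uniform" gives "ufm".

ufm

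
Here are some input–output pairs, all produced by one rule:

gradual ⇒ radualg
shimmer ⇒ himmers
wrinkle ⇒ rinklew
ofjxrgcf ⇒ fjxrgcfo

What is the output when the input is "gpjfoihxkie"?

Looking at the pairs, the operation is to move the first character to the end.
For "gpjfoihxkie" the result is "pjfoihxkieg".

pjfoihxkieg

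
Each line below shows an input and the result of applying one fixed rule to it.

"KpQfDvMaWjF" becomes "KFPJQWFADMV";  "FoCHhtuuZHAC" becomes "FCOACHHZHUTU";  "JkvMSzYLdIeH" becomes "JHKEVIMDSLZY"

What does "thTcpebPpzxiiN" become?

The pattern: take characters alternately from the front and the back (1st, last, 2nd, 2nd-last, ...), then convert every letter to uppercase.
On "thTcpebPpzxiiN": the first step gives "tNhiTicxpzepbP", and the second then gives "TNHITICXPZEPBP".

TNHITICXPZEPBP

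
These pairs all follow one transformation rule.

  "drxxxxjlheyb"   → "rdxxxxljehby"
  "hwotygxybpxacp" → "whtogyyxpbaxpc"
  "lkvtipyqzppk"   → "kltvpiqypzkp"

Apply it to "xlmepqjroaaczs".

The rule is to swap each adjacent pair of characters (1↔2, 3↔4, ...).
On "xlmepqjroaaczs" that produces "lxemqprjaocasz".

lxemqprjaocasz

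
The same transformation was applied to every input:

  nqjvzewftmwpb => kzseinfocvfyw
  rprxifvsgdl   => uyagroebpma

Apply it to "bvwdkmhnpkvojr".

aefmtvqwytexsk

Looking at the pairs, the operation is to shift every letter 9 places forward in the alphabet (wrapping around), then swap the first and last characters.
Working it through for "bvwdkmhnpkvojr": intermediate "kefmtvqwytexsa", final "aefmtvqwytexsk".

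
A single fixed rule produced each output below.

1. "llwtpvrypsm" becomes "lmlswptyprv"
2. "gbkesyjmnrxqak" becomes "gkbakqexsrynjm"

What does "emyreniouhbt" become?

Each output is the input with this applied: take characters alternately from the front and the back (1st, last, 2nd, 2nd-last, ...).
Doing the same to "emyreniouhbt": "etmbyhrueoni".

etmbyhrueoni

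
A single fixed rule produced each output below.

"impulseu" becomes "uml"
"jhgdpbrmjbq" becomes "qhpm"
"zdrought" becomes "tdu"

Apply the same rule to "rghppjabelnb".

ngpb

The pattern: keep one character in every 3, starting at position 2 (positions 2nd, 5th, 8th, ...), then move the last character to the front.
Starting from "rghppjabelnb": after the first operation, "gpbn"; after the second, "ngpb".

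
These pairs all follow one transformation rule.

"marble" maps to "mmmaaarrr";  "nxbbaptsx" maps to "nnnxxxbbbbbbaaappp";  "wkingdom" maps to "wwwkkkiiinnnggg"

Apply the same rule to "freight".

fffrrreeeiii

The rule is to delete the last 3 characters, then repeat every character 3 times.
For "freight" the result is "fffrrreeeiii".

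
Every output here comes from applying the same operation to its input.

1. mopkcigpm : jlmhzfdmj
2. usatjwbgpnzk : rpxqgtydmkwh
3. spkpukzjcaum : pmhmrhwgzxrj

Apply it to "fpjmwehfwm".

Looking at the pairs, the operation is to shift every letter 3 places backward in the alphabet (wrapping around).
Applying that to "fpjmwehfwm" gives "cmgjtbectj".

cmgjtbectj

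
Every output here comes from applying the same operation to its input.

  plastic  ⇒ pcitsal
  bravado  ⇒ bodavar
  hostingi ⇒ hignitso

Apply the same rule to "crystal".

The pattern: move the first character to the end, then reverse the string.
For "crystal" the result is "clatsyr".

clatsyr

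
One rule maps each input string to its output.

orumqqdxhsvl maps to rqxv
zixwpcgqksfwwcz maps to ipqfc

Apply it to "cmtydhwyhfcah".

mdyc

The rule is to keep one character in every 3, starting at position 2 (positions 2nd, 5th, 8th, ...).
"cmtydhwyhfcah" → "mdyc".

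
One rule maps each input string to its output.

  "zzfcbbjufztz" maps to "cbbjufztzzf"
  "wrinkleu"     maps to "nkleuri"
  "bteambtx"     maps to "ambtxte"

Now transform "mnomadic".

The pattern: delete the first character, then move the first 2 characters to the end (rotate left by 2).
Applying both steps to "mnomadic": "nomadic", then "madicno".

madicno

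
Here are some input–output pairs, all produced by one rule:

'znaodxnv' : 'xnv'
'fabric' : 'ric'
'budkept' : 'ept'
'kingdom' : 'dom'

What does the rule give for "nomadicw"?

icw

Each output is the input with this applied: keep only the last 3 characters.
So "nomadicw" becomes "icw".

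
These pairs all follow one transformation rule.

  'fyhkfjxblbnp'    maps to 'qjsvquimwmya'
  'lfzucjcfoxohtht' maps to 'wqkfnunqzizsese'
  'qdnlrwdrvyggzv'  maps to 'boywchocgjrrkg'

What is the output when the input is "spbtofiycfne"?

In each case the input is transformed by: shift every letter 11 places forward in the alphabet (wrapping around).
For "spbtofiycfne" the result is "damezqtjnqyp".

damezqtjnqyp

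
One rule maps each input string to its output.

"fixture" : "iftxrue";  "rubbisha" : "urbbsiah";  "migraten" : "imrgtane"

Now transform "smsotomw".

msosotwm

Each output is the input with this applied: swap each adjacent pair of characters (1↔2, 3↔4, ...).
So "smsotomw" becomes "msosotwm".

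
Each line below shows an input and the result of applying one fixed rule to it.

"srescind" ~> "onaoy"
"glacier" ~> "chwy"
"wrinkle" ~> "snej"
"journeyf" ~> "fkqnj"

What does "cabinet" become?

ywxe

In each case the input is transformed by: delete the last 3 characters, then shift every letter 4 places backward in the alphabet (wrapping around).
Working it through for "cabinet": intermediate "cabi", final "ywxe".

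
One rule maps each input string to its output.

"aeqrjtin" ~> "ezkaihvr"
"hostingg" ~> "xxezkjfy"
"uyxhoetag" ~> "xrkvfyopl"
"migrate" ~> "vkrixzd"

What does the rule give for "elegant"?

Each output is the input with this applied: shift every letter 9 places backward in the alphabet (wrapping around), then reverse the string.
On "elegant": the first step gives "vcvxrek", and the second then gives "kerxvcv".

kerxvcv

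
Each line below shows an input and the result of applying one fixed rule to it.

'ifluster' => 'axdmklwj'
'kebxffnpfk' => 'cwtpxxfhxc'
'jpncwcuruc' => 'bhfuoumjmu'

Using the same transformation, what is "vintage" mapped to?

naflsyw

In each case the input is transformed by: shift every letter 8 places backward in the alphabet (wrapping around).
On "vintage" that produces "naflsyw".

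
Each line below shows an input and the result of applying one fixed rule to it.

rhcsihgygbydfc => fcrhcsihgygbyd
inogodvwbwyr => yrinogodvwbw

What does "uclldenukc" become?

kcuclldenu

What's happening: move the last 2 characters to the front (rotate right by 2).
"uclldenukc" → "kcuclldenu".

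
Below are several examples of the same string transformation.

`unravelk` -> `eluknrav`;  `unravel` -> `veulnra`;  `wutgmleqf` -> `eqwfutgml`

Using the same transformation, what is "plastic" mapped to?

In each case the input is transformed by: swap the first and last characters, then move the last 3 characters to the front (rotate right by 3).
For "plastic", step one produces "clastip"; step two turns that into "tipclas".
(Check on "unravelk": → "knravelu" → "eluknrav" ✓)

tipclas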